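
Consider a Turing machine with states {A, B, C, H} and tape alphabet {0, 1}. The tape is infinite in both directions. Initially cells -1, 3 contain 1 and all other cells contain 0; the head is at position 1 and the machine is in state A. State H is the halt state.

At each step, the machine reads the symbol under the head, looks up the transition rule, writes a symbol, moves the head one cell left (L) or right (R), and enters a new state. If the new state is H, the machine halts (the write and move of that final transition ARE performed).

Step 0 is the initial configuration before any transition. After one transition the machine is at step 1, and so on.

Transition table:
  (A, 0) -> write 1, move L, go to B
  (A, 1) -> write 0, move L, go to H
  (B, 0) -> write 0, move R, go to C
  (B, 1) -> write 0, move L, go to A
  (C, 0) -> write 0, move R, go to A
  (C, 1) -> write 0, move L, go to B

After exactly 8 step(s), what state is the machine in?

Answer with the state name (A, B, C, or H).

Answer: B

Derivation:
Step 1: in state A at pos 1, read 0 -> (A,0)->write 1,move L,goto B. Now: state=B, head=0, tape[-2..4]=0101010 (head:   ^)
Step 2: in state B at pos 0, read 0 -> (B,0)->write 0,move R,goto C. Now: state=C, head=1, tape[-2..4]=0101010 (head:    ^)
Step 3: in state C at pos 1, read 1 -> (C,1)->write 0,move L,goto B. Now: state=B, head=0, tape[-2..4]=0100010 (head:   ^)
Step 4: in state B at pos 0, read 0 -> (B,0)->write 0,move R,goto C. Now: state=C, head=1, tape[-2..4]=0100010 (head:    ^)
Step 5: in state C at pos 1, read 0 -> (C,0)->write 0,move R,goto A. Now: state=A, head=2, tape[-2..4]=0100010 (head:     ^)
Step 6: in state A at pos 2, read 0 -> (A,0)->write 1,move L,goto B. Now: state=B, head=1, tape[-2..4]=0100110 (head:    ^)
Step 7: in state B at pos 1, read 0 -> (B,0)->write 0,move R,goto C. Now: state=C, head=2, tape[-2..4]=0100110 (head:     ^)
Step 8: in state C at pos 2, read 1 -> (C,1)->write 0,move L,goto B. Now: state=B, head=1, tape[-2..4]=0100010 (head:    ^)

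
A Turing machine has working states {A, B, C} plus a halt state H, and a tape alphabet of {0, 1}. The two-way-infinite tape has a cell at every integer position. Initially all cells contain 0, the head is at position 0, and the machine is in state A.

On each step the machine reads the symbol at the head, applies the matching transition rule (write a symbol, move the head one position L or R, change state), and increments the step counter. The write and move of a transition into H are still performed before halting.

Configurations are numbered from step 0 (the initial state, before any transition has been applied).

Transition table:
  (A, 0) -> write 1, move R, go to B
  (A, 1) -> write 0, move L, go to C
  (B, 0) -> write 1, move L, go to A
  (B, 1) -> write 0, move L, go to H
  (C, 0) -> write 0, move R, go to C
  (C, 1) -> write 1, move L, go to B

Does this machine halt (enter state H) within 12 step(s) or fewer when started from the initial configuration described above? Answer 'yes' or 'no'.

Answer: yes

Derivation:
Step 1: in state A at pos 0, read 0 -> (A,0)->write 1,move R,goto B. Now: state=B, head=1, tape[-1..2]=0100 (head:   ^)
Step 2: in state B at pos 1, read 0 -> (B,0)->write 1,move L,goto A. Now: state=A, head=0, tape[-1..2]=0110 (head:  ^)
Step 3: in state A at pos 0, read 1 -> (A,1)->write 0,move L,goto C. Now: state=C, head=-1, tape[-2..2]=00010 (head:  ^)
Step 4: in state C at pos -1, read 0 -> (C,0)->write 0,move R,goto C. Now: state=C, head=0, tape[-2..2]=00010 (head:   ^)
Step 5: in state C at pos 0, read 0 -> (C,0)->write 0,move R,goto C. Now: state=C, head=1, tape[-2..2]=00010 (head:    ^)
Step 6: in state C at pos 1, read 1 -> (C,1)->write 1,move L,goto B. Now: state=B, head=0, tape[-2..2]=00010 (head:   ^)
Step 7: in state B at pos 0, read 0 -> (B,0)->write 1,move L,goto A. Now: state=A, head=-1, tape[-2..2]=00110 (head:  ^)
Step 8: in state A at pos -1, read 0 -> (A,0)->write 1,move R,goto B. Now: state=B, head=0, tape[-2..2]=01110 (head:   ^)
Step 9: in state B at pos 0, read 1 -> (B,1)->write 0,move L,goto H. Now: state=H, head=-1, tape[-2..2]=01010 (head:  ^)
State H reached at step 9; 9 <= 12 -> yes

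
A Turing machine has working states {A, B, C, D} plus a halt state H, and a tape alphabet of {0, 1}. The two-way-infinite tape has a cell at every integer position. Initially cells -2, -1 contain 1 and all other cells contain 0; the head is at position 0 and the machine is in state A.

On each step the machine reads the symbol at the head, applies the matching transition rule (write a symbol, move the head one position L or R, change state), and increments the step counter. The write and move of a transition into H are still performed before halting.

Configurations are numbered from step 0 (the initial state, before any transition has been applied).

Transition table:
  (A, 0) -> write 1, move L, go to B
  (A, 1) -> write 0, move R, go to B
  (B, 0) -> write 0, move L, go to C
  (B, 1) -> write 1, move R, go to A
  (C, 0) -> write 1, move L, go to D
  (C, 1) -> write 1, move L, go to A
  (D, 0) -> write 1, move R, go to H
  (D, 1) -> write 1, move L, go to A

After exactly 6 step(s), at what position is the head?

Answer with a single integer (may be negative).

Answer: -2

Derivation:
Step 1: in state A at pos 0, read 0 -> (A,0)->write 1,move L,goto B. Now: state=B, head=-1, tape[-3..1]=01110 (head:   ^)
Step 2: in state B at pos -1, read 1 -> (B,1)->write 1,move R,goto A. Now: state=A, head=0, tape[-3..1]=01110 (head:    ^)
Step 3: in state A at pos 0, read 1 -> (A,1)->write 0,move R,goto B. Now: state=B, head=1, tape[-3..2]=011000 (head:     ^)
Step 4: in state B at pos 1, read 0 -> (B,0)->write 0,move L,goto C. Now: state=C, head=0, tape[-3..2]=011000 (head:    ^)
Step 5: in state C at pos 0, read 0 -> (C,0)->write 1,move L,goto D. Now: state=D, head=-1, tape[-3..2]=011100 (head:   ^)
Step 6: in state D at pos -1, read 1 -> (D,1)->write 1,move L,goto A. Now: state=A, head=-2, tape[-3..2]=011100 (head:  ^)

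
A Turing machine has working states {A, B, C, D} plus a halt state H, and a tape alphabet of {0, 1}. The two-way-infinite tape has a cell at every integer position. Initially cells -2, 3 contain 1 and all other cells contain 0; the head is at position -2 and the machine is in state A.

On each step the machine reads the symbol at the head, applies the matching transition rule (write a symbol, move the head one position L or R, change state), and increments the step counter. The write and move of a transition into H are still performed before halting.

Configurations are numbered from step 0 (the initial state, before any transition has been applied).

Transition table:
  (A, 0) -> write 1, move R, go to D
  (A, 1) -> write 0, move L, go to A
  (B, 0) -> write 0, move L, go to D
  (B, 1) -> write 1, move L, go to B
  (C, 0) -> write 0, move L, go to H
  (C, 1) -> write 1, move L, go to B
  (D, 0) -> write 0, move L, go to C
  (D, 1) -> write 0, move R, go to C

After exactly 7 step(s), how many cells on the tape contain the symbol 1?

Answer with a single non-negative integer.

Answer: 2

Derivation:
Step 1: in state A at pos -2, read 1 -> (A,1)->write 0,move L,goto A. Now: state=A, head=-3, tape[-4..4]=000000010 (head:  ^)
Step 2: in state A at pos -3, read 0 -> (A,0)->write 1,move R,goto D. Now: state=D, head=-2, tape[-4..4]=010000010 (head:   ^)
Step 3: in state D at pos -2, read 0 -> (D,0)->write 0,move L,goto C. Now: state=C, head=-3, tape[-4..4]=010000010 (head:  ^)
Step 4: in state C at pos -3, read 1 -> (C,1)->write 1,move L,goto B. Now: state=B, head=-4, tape[-5..4]=0010000010 (head:  ^)
Step 5: in state B at pos -4, read 0 -> (B,0)->write 0,move L,goto D. Now: state=D, head=-5, tape[-6..4]=00010000010 (head:  ^)
Step 6: in state D at pos -5, read 0 -> (D,0)->write 0,move L,goto C. Now: state=C, head=-6, tape[-7..4]=000010000010 (head:  ^)
Step 7: in state C at pos -6, read 0 -> (C,0)->write 0,move L,goto H. Now: state=H, head=-7, tape[-8..4]=0000010000010 (head:  ^)
Cells containing 1 after step 7: {-3, 3} -> 2 cell(s)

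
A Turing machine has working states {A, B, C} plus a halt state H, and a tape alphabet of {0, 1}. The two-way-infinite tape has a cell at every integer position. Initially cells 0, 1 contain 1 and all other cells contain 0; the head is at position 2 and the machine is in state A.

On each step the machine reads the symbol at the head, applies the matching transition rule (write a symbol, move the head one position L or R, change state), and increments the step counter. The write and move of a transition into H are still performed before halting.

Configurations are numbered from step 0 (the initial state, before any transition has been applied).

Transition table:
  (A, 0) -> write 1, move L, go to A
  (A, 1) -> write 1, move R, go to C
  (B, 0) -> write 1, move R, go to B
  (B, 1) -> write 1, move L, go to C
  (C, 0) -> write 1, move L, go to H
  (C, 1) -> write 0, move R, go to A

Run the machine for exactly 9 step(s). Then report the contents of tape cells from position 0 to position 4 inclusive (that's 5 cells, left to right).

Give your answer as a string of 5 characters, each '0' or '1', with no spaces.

Step 1: in state A at pos 2, read 0 -> (A,0)->write 1,move L,goto A. Now: state=A, head=1, tape[-1..3]=01110 (head:   ^)
Step 2: in state A at pos 1, read 1 -> (A,1)->write 1,move R,goto C. Now: state=C, head=2, tape[-1..3]=01110 (head:    ^)
Step 3: in state C at pos 2, read 1 -> (C,1)->write 0,move R,goto A. Now: state=A, head=3, tape[-1..4]=011000 (head:     ^)
Step 4: in state A at pos 3, read 0 -> (A,0)->write 1,move L,goto A. Now: state=A, head=2, tape[-1..4]=011010 (head:    ^)
Step 5: in state A at pos 2, read 0 -> (A,0)->write 1,move L,goto A. Now: state=A, head=1, tape[-1..4]=011110 (head:   ^)
Step 6: in state A at pos 1, read 1 -> (A,1)->write 1,move R,goto C. Now: state=C, head=2, tape[-1..4]=011110 (head:    ^)
Step 7: in state C at pos 2, read 1 -> (C,1)->write 0,move R,goto A. Now: state=A, head=3, tape[-1..4]=011010 (head:     ^)
Step 8: in state A at pos 3, read 1 -> (A,1)->write 1,move R,goto C. Now: state=C, head=4, tape[-1..5]=0110100 (head:      ^)
Step 9: in state C at pos 4, read 0 -> (C,0)->write 1,move L,goto H. Now: state=H, head=3, tape[-1..5]=0110110 (head:     ^)

Answer: 11011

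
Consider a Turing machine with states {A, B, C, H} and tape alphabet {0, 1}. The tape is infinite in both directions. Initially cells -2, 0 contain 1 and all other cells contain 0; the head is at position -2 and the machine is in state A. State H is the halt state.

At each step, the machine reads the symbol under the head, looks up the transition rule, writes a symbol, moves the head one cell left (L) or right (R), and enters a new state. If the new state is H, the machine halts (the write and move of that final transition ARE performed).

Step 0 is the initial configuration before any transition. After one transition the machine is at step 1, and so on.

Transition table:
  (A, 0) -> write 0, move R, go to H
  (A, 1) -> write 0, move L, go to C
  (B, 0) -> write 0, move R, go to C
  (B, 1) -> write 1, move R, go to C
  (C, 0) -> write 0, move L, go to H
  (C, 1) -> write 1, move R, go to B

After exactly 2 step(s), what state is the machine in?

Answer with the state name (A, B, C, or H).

Answer: H

Derivation:
Step 1: in state A at pos -2, read 1 -> (A,1)->write 0,move L,goto C. Now: state=C, head=-3, tape[-4..1]=000010 (head:  ^)
Step 2: in state C at pos -3, read 0 -> (C,0)->write 0,move L,goto H. Now: state=H, head=-4, tape[-5..1]=0000010 (head:  ^)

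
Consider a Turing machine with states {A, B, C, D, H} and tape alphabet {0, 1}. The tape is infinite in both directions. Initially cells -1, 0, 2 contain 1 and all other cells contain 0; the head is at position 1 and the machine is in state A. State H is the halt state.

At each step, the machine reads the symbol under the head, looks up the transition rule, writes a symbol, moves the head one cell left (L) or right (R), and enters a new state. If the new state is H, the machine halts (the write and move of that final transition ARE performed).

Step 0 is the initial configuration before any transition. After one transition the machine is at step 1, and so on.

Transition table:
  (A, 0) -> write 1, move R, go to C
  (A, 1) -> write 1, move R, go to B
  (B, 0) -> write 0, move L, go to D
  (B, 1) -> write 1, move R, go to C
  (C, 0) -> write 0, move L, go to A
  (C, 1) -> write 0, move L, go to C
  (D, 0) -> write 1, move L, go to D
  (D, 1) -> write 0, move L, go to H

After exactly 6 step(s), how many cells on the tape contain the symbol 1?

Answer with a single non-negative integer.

Answer: 0

Derivation:
Step 1: in state A at pos 1, read 0 -> (A,0)->write 1,move R,goto C. Now: state=C, head=2, tape[-2..3]=011110 (head:     ^)
Step 2: in state C at pos 2, read 1 -> (C,1)->write 0,move L,goto C. Now: state=C, head=1, tape[-2..3]=011100 (head:    ^)
Step 3: in state C at pos 1, read 1 -> (C,1)->write 0,move L,goto C. Now: state=C, head=0, tape[-2..3]=011000 (head:   ^)
Step 4: in state C at pos 0, read 1 -> (C,1)->write 0,move L,goto C. Now: state=C, head=-1, tape[-2..3]=010000 (head:  ^)
Step 5: in state C at pos -1, read 1 -> (C,1)->write 0,move L,goto C. Now: state=C, head=-2, tape[-3..3]=0000000 (head:  ^)
Step 6: in state C at pos -2, read 0 -> (C,0)->write 0,move L,goto A. Now: state=A, head=-3, tape[-4..3]=00000000 (head:  ^)
No cell contains 1 after step 6 -> 0 cell(s)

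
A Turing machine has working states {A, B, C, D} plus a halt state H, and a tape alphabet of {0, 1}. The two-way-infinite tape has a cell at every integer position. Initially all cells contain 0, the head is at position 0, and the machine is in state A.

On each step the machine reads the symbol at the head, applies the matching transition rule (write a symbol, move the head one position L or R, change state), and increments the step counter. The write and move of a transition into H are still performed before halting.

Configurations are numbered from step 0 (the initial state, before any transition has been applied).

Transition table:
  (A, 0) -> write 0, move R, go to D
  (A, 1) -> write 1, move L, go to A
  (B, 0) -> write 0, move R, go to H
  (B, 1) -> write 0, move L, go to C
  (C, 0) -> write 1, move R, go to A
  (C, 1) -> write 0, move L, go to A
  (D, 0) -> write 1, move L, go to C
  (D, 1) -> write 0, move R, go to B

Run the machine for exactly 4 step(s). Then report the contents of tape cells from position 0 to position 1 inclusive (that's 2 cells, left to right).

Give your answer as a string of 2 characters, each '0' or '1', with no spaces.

Answer: 11

Derivation:
Step 1: in state A at pos 0, read 0 -> (A,0)->write 0,move R,goto D. Now: state=D, head=1, tape[-1..2]=0000 (head:   ^)
Step 2: in state D at pos 1, read 0 -> (D,0)->write 1,move L,goto C. Now: state=C, head=0, tape[-1..2]=0010 (head:  ^)
Step 3: in state C at pos 0, read 0 -> (C,0)->write 1,move R,goto A. Now: state=A, head=1, tape[-1..2]=0110 (head:   ^)
Step 4: in state A at pos 1, read 1 -> (A,1)->write 1,move L,goto A. Now: state=A, head=0, tape[-1..2]=0110 (head:  ^)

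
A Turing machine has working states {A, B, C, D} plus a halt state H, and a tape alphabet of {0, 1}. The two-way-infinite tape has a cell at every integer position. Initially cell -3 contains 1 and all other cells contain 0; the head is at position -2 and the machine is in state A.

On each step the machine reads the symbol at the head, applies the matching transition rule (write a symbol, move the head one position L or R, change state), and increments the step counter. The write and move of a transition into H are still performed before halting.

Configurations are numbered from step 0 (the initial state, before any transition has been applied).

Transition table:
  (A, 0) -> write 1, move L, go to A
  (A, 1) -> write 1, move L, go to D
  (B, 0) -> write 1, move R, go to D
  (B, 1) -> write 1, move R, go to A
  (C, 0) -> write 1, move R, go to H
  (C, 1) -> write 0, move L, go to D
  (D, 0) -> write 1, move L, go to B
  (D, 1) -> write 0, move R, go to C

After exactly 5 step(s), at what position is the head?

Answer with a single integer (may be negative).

Step 1: in state A at pos -2, read 0 -> (A,0)->write 1,move L,goto A. Now: state=A, head=-3, tape[-4..-1]=0110 (head:  ^)
Step 2: in state A at pos -3, read 1 -> (A,1)->write 1,move L,goto D. Now: state=D, head=-4, tape[-5..-1]=00110 (head:  ^)
Step 3: in state D at pos -4, read 0 -> (D,0)->write 1,move L,goto B. Now: state=B, head=-5, tape[-6..-1]=001110 (head:  ^)
Step 4: in state B at pos -5, read 0 -> (B,0)->write 1,move R,goto D. Now: state=D, head=-4, tape[-6..-1]=011110 (head:   ^)
Step 5: in state D at pos -4, read 1 -> (D,1)->write 0,move R,goto C. Now: state=C, head=-3, tape[-6..-1]=010110 (head:    ^)

Answer: -3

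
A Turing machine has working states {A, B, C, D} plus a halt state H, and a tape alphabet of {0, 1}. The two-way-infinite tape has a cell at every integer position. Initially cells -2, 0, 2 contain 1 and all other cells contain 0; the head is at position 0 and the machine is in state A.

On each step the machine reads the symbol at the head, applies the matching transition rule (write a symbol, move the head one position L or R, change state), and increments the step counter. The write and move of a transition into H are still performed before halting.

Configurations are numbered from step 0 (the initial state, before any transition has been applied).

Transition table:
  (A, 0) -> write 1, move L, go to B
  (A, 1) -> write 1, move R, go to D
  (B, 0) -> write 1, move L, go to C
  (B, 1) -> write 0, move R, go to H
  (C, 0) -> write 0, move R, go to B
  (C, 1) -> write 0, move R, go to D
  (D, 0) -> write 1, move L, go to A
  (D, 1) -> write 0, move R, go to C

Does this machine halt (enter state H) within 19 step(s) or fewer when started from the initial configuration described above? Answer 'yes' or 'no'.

Step 1: in state A at pos 0, read 1 -> (A,1)->write 1,move R,goto D. Now: state=D, head=1, tape[-3..3]=0101010 (head:     ^)
Step 2: in state D at pos 1, read 0 -> (D,0)->write 1,move L,goto A. Now: state=A, head=0, tape[-3..3]=0101110 (head:    ^)
Step 3: in state A at pos 0, read 1 -> (A,1)->write 1,move R,goto D. Now: state=D, head=1, tape[-3..3]=0101110 (head:     ^)
Step 4: in state D at pos 1, read 1 -> (D,1)->write 0,move R,goto C. Now: state=C, head=2, tape[-3..3]=0101010 (head:      ^)
Step 5: in state C at pos 2, read 1 -> (C,1)->write 0,move R,goto D. Now: state=D, head=3, tape[-3..4]=01010000 (head:       ^)
Step 6: in state D at pos 3, read 0 -> (D,0)->write 1,move L,goto A. Now: state=A, head=2, tape[-3..4]=01010010 (head:      ^)
Step 7: in state A at pos 2, read 0 -> (A,0)->write 1,move L,goto B. Now: state=B, head=1, tape[-3..4]=01010110 (head:     ^)
Step 8: in state B at pos 1, read 0 -> (B,0)->write 1,move L,goto C. Now: state=C, head=0, tape[-3..4]=01011110 (head:    ^)
Step 9: in state C at pos 0, read 1 -> (C,1)->write 0,move R,goto D. Now: state=D, head=1, tape[-3..4]=01001110 (head:     ^)
Step 10: in state D at pos 1, read 1 -> (D,1)->write 0,move R,goto C. Now: state=C, head=2, tape[-3..4]=01000110 (head:      ^)
Step 11: in state C at pos 2, read 1 -> (C,1)->write 0,move R,goto D. Now: state=D, head=3, tape[-3..4]=01000010 (head:       ^)
Step 12: in state D at pos 3, read 1 -> (D,1)->write 0,move R,goto C. Now: state=C, head=4, tape[-3..5]=010000000 (head:        ^)
Step 13: in state C at pos 4, read 0 -> (C,0)->write 0,move R,goto B. Now: state=B, head=5, tape[-3..6]=0100000000 (head:         ^)
Step 14: in state B at pos 5, read 0 -> (B,0)->write 1,move L,goto C. Now: state=C, head=4, tape[-3..6]=0100000010 (head:        ^)
Step 15: in state C at pos 4, read 0 -> (C,0)->write 0,move R,goto B. Now: state=B, head=5, tape[-3..6]=0100000010 (head:         ^)
Step 16: in state B at pos 5, read 1 -> (B,1)->write 0,move R,goto H. Now: state=H, head=6, tape[-3..7]=01000000000 (head:          ^)
State H reached at step 16; 16 <= 19 -> yes

Answer: yes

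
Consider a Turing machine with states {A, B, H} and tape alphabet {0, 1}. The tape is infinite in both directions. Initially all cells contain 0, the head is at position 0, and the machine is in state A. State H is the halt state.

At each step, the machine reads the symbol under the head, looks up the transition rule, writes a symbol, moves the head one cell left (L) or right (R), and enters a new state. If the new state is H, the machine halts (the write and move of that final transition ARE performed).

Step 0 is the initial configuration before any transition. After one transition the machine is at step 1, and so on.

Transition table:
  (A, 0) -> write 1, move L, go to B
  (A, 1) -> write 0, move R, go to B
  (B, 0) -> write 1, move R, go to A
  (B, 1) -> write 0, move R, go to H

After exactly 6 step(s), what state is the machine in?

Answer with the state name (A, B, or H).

Step 1: in state A at pos 0, read 0 -> (A,0)->write 1,move L,goto B. Now: state=B, head=-1, tape[-2..1]=0010 (head:  ^)
Step 2: in state B at pos -1, read 0 -> (B,0)->write 1,move R,goto A. Now: state=A, head=0, tape[-2..1]=0110 (head:   ^)
Step 3: in state A at pos 0, read 1 -> (A,1)->write 0,move R,goto B. Now: state=B, head=1, tape[-2..2]=01000 (head:    ^)
Step 4: in state B at pos 1, read 0 -> (B,0)->write 1,move R,goto A. Now: state=A, head=2, tape[-2..3]=010100 (head:     ^)
Step 5: in state A at pos 2, read 0 -> (A,0)->write 1,move L,goto B. Now: state=B, head=1, tape[-2..3]=010110 (head:    ^)
Step 6: in state B at pos 1, read 1 -> (B,1)->write 0,move R,goto H. Now: state=H, head=2, tape[-2..3]=010010 (head:     ^)

Answer: H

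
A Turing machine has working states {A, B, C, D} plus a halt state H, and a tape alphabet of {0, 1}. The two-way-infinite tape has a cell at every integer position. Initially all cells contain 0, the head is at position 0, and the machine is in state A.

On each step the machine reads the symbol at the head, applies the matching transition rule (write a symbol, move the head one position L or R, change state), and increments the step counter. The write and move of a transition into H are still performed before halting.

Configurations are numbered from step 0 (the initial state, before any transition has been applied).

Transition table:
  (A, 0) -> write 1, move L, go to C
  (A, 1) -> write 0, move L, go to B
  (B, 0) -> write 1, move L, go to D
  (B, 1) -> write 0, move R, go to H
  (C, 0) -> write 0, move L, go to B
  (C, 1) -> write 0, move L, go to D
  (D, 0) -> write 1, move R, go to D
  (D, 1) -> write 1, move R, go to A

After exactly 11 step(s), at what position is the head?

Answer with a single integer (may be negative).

Answer: -3

Derivation:
Step 1: in state A at pos 0, read 0 -> (A,0)->write 1,move L,goto C. Now: state=C, head=-1, tape[-2..1]=0010 (head:  ^)
Step 2: in state C at pos -1, read 0 -> (C,0)->write 0,move L,goto B. Now: state=B, head=-2, tape[-3..1]=00010 (head:  ^)
Step 3: in state B at pos -2, read 0 -> (B,0)->write 1,move L,goto D. Now: state=D, head=-3, tape[-4..1]=001010 (head:  ^)
Step 4: in state D at pos -3, read 0 -> (D,0)->write 1,move R,goto D. Now: state=D, head=-2, tape[-4..1]=011010 (head:   ^)
Step 5: in state D at pos -2, read 1 -> (D,1)->write 1,move R,goto A. Now: state=A, head=-1, tape[-4..1]=011010 (head:    ^)
Step 6: in state A at pos -1, read 0 -> (A,0)->write 1,move L,goto C. Now: state=C, head=-2, tape[-4..1]=011110 (head:   ^)
Step 7: in state C at pos -2, read 1 -> (C,1)->write 0,move L,goto D. Now: state=D, head=-3, tape[-4..1]=010110 (head:  ^)
Step 8: in state D at pos -3, read 1 -> (D,1)->write 1,move R,goto A. Now: state=A, head=-2, tape[-4..1]=010110 (head:   ^)
Step 9: in state A at pos -2, read 0 -> (A,0)->write 1,move L,goto C. Now: state=C, head=-3, tape[-4..1]=011110 (head:  ^)
Step 10: in state C at pos -3, read 1 -> (C,1)->write 0,move L,goto D. Now: state=D, head=-4, tape[-5..1]=0001110 (head:  ^)
Step 11: in state D at pos -4, read 0 -> (D,0)->write 1,move R,goto D. Now: state=D, head=-3, tape[-5..1]=0101110 (head:   ^)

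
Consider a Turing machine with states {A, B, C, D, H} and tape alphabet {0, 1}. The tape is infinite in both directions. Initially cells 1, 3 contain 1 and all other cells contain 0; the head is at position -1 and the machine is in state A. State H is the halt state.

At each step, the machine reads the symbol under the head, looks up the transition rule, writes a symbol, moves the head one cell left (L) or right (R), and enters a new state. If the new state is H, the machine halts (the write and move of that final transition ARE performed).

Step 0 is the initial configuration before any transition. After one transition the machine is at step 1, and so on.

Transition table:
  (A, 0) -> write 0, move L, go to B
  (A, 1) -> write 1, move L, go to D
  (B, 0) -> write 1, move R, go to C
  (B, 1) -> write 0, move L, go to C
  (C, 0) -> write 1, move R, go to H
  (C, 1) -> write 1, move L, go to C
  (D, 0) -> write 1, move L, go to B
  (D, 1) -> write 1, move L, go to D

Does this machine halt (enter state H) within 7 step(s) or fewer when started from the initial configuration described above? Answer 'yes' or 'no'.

Answer: yes

Derivation:
Step 1: in state A at pos -1, read 0 -> (A,0)->write 0,move L,goto B. Now: state=B, head=-2, tape[-3..4]=00001010 (head:  ^)
Step 2: in state B at pos -2, read 0 -> (B,0)->write 1,move R,goto C. Now: state=C, head=-1, tape[-3..4]=01001010 (head:   ^)
Step 3: in state C at pos -1, read 0 -> (C,0)->write 1,move R,goto H. Now: state=H, head=0, tape[-3..4]=01101010 (head:    ^)
State H reached at step 3; 3 <= 7 -> yes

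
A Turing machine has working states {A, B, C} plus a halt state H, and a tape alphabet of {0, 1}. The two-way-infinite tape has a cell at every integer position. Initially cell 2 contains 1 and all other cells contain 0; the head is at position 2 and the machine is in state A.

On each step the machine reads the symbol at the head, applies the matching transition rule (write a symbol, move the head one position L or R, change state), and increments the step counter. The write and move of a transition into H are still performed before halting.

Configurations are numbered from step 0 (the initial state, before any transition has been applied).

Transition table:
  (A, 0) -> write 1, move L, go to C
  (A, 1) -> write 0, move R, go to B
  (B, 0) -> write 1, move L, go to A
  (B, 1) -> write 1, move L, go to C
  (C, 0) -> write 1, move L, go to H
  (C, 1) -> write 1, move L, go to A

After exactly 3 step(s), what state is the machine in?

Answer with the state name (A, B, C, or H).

Step 1: in state A at pos 2, read 1 -> (A,1)->write 0,move R,goto B. Now: state=B, head=3, tape[1..4]=0000 (head:   ^)
Step 2: in state B at pos 3, read 0 -> (B,0)->write 1,move L,goto A. Now: state=A, head=2, tape[1..4]=0010 (head:  ^)
Step 3: in state A at pos 2, read 0 -> (A,0)->write 1,move L,goto C. Now: state=C, head=1, tape[0..4]=00110 (head:  ^)

Answer: C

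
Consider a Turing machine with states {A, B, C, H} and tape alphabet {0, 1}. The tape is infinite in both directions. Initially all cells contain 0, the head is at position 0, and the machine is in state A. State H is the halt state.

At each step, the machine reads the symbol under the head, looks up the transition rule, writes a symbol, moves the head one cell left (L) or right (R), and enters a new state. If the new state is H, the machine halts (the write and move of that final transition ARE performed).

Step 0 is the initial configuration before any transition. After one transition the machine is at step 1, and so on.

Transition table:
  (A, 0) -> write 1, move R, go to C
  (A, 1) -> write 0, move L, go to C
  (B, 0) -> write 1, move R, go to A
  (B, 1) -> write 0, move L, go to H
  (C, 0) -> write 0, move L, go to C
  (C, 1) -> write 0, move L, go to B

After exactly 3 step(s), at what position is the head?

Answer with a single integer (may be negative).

Answer: -1

Derivation:
Step 1: in state A at pos 0, read 0 -> (A,0)->write 1,move R,goto C. Now: state=C, head=1, tape[-1..2]=0100 (head:   ^)
Step 2: in state C at pos 1, read 0 -> (C,0)->write 0,move L,goto C. Now: state=C, head=0, tape[-1..2]=0100 (head:  ^)
Step 3: in state C at pos 0, read 1 -> (C,1)->write 0,move L,goto B. Now: state=B, head=-1, tape[-2..2]=00000 (head:  ^)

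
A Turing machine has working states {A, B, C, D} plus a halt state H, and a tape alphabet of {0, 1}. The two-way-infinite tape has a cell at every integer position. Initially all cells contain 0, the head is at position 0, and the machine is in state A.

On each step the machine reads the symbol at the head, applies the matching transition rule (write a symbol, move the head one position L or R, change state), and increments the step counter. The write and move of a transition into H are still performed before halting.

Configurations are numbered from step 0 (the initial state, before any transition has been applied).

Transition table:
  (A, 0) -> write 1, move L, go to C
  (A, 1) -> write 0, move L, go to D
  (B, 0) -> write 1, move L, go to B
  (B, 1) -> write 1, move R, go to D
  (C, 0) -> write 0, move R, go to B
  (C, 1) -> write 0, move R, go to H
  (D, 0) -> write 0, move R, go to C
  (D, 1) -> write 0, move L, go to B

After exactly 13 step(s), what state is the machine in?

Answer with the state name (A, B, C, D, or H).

Step 1: in state A at pos 0, read 0 -> (A,0)->write 1,move L,goto C. Now: state=C, head=-1, tape[-2..1]=0010 (head:  ^)
Step 2: in state C at pos -1, read 0 -> (C,0)->write 0,move R,goto B. Now: state=B, head=0, tape[-2..1]=0010 (head:   ^)
Step 3: in state B at pos 0, read 1 -> (B,1)->write 1,move R,goto D. Now: state=D, head=1, tape[-2..2]=00100 (head:    ^)
Step 4: in state D at pos 1, read 0 -> (D,0)->write 0,move R,goto C. Now: state=C, head=2, tape[-2..3]=001000 (head:     ^)
Step 5: in state C at pos 2, read 0 -> (C,0)->write 0,move R,goto B. Now: state=B, head=3, tape[-2..4]=0010000 (head:      ^)
Step 6: in state B at pos 3, read 0 -> (B,0)->write 1,move L,goto B. Now: state=B, head=2, tape[-2..4]=0010010 (head:     ^)
Step 7: in state B at pos 2, read 0 -> (B,0)->write 1,move L,goto B. Now: state=B, head=1, tape[-2..4]=0010110 (head:    ^)
Step 8: in state B at pos 1, read 0 -> (B,0)->write 1,move L,goto B. Now: state=B, head=0, tape[-2..4]=0011110 (head:   ^)
Step 9: in state B at pos 0, read 1 -> (B,1)->write 1,move R,goto D. Now: state=D, head=1, tape[-2..4]=0011110 (head:    ^)
Step 10: in state D at pos 1, read 1 -> (D,1)->write 0,move L,goto B. Now: state=B, head=0, tape[-2..4]=0010110 (head:   ^)
Step 11: in state B at pos 0, read 1 -> (B,1)->write 1,move R,goto D. Now: state=D, head=1, tape[-2..4]=0010110 (head:    ^)
Step 12: in state D at pos 1, read 0 -> (D,0)->write 0,move R,goto C. Now: state=C, head=2, tape[-2..4]=0010110 (head:     ^)
Step 13: in state C at pos 2, read 1 -> (C,1)->write 0,move R,goto H. Now: state=H, head=3, tape[-2..4]=0010010 (head:      ^)

Answer: H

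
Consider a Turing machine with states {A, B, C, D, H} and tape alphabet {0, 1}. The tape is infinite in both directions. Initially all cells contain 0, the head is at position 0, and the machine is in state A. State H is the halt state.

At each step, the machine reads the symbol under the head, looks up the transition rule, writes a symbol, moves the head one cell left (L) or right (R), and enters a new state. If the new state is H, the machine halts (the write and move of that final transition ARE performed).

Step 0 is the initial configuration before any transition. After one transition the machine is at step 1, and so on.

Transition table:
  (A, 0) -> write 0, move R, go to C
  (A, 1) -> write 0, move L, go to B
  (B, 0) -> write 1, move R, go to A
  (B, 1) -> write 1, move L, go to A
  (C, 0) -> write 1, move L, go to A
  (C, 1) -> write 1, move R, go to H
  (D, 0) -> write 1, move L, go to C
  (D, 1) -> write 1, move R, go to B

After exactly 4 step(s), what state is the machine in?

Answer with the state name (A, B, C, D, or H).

Step 1: in state A at pos 0, read 0 -> (A,0)->write 0,move R,goto C. Now: state=C, head=1, tape[-1..2]=0000 (head:   ^)
Step 2: in state C at pos 1, read 0 -> (C,0)->write 1,move L,goto A. Now: state=A, head=0, tape[-1..2]=0010 (head:  ^)
Step 3: in state A at pos 0, read 0 -> (A,0)->write 0,move R,goto C. Now: state=C, head=1, tape[-1..2]=0010 (head:   ^)
Step 4: in state C at pos 1, read 1 -> (C,1)->write 1,move R,goto H. Now: state=H, head=2, tape[-1..3]=00100 (head:    ^)

Answer: H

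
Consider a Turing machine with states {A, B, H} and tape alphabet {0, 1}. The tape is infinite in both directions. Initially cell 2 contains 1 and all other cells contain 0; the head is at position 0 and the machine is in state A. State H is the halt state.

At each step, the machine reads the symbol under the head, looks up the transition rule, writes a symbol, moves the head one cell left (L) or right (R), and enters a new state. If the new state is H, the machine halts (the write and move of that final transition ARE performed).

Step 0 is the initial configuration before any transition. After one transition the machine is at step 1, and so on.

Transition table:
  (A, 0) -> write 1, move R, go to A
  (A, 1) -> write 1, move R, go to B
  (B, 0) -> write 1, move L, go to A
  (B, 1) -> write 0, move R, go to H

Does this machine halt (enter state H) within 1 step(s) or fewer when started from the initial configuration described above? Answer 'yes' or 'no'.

Answer: no

Derivation:
Step 1: in state A at pos 0, read 0 -> (A,0)->write 1,move R,goto A. Now: state=A, head=1, tape[-1..3]=01010 (head:   ^)
After 1 step(s): state = A (not H) -> not halted within 1 -> no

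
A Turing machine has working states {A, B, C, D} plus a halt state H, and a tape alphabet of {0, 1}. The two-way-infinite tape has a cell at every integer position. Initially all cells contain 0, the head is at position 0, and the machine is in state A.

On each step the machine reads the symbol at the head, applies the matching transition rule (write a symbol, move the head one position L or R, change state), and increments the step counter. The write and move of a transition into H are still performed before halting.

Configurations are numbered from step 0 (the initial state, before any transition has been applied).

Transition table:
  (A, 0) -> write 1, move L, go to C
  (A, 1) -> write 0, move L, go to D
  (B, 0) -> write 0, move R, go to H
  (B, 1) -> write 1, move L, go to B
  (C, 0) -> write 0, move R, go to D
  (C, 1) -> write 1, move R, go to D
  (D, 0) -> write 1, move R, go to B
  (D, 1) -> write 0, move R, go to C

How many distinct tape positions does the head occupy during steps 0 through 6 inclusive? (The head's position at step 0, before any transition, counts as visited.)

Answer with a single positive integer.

Step 1: in state A at pos 0, read 0 -> (A,0)->write 1,move L,goto C. Now: state=C, head=-1, tape[-2..1]=0010 (head:  ^)
Step 2: in state C at pos -1, read 0 -> (C,0)->write 0,move R,goto D. Now: state=D, head=0, tape[-2..1]=0010 (head:   ^)
Step 3: in state D at pos 0, read 1 -> (D,1)->write 0,move R,goto C. Now: state=C, head=1, tape[-2..2]=00000 (head:    ^)
Step 4: in state C at pos 1, read 0 -> (C,0)->write 0,move R,goto D. Now: state=D, head=2, tape[-2..3]=000000 (head:     ^)
Step 5: in state D at pos 2, read 0 -> (D,0)->write 1,move R,goto B. Now: state=B, head=3, tape[-2..4]=0000100 (head:      ^)
Step 6: in state B at pos 3, read 0 -> (B,0)->write 0,move R,goto H. Now: state=H, head=4, tape[-2..5]=00001000 (head:       ^)
Head positions at steps 0..6: starting at 0, distinct positions visited = {-1, 0, 1, 2, 3, 4} -> 6 position(s)

Answer: 6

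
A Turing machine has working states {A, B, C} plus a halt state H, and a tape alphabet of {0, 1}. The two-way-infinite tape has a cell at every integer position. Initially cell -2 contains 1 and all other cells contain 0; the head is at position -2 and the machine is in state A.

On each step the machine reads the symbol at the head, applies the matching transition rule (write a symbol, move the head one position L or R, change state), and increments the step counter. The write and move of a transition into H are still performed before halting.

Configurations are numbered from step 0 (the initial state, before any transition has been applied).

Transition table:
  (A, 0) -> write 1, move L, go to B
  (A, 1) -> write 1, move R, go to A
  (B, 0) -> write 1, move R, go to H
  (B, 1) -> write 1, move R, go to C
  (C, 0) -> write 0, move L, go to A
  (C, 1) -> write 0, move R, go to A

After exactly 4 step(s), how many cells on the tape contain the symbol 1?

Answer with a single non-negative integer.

Step 1: in state A at pos -2, read 1 -> (A,1)->write 1,move R,goto A. Now: state=A, head=-1, tape[-3..0]=0100 (head:   ^)
Step 2: in state A at pos -1, read 0 -> (A,0)->write 1,move L,goto B. Now: state=B, head=-2, tape[-3..0]=0110 (head:  ^)
Step 3: in state B at pos -2, read 1 -> (B,1)->write 1,move R,goto C. Now: state=C, head=-1, tape[-3..0]=0110 (head:   ^)
Step 4: in state C at pos -1, read 1 -> (C,1)->write 0,move R,goto A. Now: state=A, head=0, tape[-3..1]=01000 (head:    ^)
Cells containing 1 after step 4: {-2} -> 1 cell(s)

Answer: 1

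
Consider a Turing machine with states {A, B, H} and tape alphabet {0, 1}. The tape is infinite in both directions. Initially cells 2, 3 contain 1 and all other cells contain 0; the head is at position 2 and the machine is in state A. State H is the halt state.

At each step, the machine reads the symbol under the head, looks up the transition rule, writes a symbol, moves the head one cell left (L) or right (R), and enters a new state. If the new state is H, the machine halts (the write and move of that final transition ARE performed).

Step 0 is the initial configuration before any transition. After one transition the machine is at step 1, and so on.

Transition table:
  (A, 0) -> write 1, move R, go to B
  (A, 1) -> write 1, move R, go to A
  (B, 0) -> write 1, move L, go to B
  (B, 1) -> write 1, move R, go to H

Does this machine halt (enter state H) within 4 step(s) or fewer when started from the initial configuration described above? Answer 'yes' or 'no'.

Step 1: in state A at pos 2, read 1 -> (A,1)->write 1,move R,goto A. Now: state=A, head=3, tape[1..4]=0110 (head:   ^)
Step 2: in state A at pos 3, read 1 -> (A,1)->write 1,move R,goto A. Now: state=A, head=4, tape[1..5]=01100 (head:    ^)
Step 3: in state A at pos 4, read 0 -> (A,0)->write 1,move R,goto B. Now: state=B, head=5, tape[1..6]=011100 (head:     ^)
Step 4: in state B at pos 5, read 0 -> (B,0)->write 1,move L,goto B. Now: state=B, head=4, tape[1..6]=011110 (head:    ^)
After 4 step(s): state = B (not H) -> not halted within 4 -> no

Answer: no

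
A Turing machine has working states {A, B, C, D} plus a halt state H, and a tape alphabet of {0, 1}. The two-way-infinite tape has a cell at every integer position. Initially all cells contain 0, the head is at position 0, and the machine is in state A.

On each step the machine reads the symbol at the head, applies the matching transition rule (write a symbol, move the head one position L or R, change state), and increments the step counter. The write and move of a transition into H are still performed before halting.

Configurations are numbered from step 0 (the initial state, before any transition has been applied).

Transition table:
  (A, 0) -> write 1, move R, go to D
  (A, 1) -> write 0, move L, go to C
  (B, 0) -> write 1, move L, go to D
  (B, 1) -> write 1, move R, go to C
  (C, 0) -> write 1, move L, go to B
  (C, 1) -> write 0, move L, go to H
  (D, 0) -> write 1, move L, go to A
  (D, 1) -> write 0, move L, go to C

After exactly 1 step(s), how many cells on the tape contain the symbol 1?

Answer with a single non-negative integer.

Answer: 1

Derivation:
Step 1: in state A at pos 0, read 0 -> (A,0)->write 1,move R,goto D. Now: state=D, head=1, tape[-1..2]=0100 (head:   ^)
Cells containing 1 after step 1: {0} -> 1 cell(s)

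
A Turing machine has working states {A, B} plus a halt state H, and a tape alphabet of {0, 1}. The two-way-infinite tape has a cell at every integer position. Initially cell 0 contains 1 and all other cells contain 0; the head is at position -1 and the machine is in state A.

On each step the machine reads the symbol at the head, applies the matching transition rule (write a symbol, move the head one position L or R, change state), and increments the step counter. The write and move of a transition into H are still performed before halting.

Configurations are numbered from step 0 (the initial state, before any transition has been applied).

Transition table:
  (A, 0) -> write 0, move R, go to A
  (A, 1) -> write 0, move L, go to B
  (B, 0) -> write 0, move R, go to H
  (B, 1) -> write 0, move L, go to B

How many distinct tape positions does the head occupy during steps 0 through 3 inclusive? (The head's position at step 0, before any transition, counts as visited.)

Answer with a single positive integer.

Answer: 2

Derivation:
Step 1: in state A at pos -1, read 0 -> (A,0)->write 0,move R,goto A. Now: state=A, head=0, tape[-2..1]=0010 (head:   ^)
Step 2: in state A at pos 0, read 1 -> (A,1)->write 0,move L,goto B. Now: state=B, head=-1, tape[-2..1]=0000 (head:  ^)
Step 3: in state B at pos -1, read 0 -> (B,0)->write 0,move R,goto H. Now: state=H, head=0, tape[-2..1]=0000 (head:   ^)
Head positions at steps 0..3: starting at -1, distinct positions visited = {-1, 0} -> 2 position(s)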